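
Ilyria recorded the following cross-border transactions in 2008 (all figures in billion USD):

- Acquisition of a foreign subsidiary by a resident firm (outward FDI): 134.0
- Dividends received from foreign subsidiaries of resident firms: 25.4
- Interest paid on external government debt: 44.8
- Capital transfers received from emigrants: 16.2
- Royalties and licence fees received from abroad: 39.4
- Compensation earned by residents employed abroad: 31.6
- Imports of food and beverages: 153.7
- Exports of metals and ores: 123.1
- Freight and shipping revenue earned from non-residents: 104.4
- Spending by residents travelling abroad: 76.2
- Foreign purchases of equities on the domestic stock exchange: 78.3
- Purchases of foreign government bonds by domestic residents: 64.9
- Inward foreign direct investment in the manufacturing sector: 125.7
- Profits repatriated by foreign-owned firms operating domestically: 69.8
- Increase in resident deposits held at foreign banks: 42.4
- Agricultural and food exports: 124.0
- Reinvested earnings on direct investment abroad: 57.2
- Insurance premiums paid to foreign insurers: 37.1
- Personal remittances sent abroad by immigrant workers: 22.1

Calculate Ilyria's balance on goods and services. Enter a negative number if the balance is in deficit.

Goods: 123.1 + 124.0 - 153.7 = 93.4
Services: 104.4 - 76.2 + 39.4 - 37.1 = 30.5
Trade balance = 93.4 + 30.5 = 123.9
(Excluded from the trade balance — financial account: acquisition of a foreign subsidiary by a resident firm (outward FDI) 134.0, foreign purchases of equities on the domestic stock exchange 78.3, purchases of foreign government bonds by domestic residents 64.9, inward foreign direct investment in the manufacturing sector 125.7, increase in resident deposits held at foreign banks 42.4; primary income: dividends received from foreign subsidiaries of resident firms 25.4, interest paid on external government debt 44.8, compensation earned by residents employed abroad 31.6, profits repatriated by foreign-owned firms operating domestically 69.8, reinvested earnings on direct investment abroad 57.2; capital account: capital transfers received from emigrants 16.2; secondary income: personal remittances sent abroad by immigrant workers 22.1.)

123.9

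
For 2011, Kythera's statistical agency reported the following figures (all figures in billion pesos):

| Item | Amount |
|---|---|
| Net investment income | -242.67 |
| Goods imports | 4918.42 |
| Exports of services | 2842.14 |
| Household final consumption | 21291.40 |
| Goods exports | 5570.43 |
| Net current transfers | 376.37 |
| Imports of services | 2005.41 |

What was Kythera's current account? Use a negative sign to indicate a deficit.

1622.44

Goods balance = 5570.43 - 4918.42 = 652.01
Services balance = 2842.14 - 2005.41 = 836.73
Trade balance (goods + services) = 652.01 + 836.73 = 1488.74
Net primary income = -242.67
Net secondary income = 376.37
Current account = 1488.74 + (-242.67) + 376.37 = 1622.44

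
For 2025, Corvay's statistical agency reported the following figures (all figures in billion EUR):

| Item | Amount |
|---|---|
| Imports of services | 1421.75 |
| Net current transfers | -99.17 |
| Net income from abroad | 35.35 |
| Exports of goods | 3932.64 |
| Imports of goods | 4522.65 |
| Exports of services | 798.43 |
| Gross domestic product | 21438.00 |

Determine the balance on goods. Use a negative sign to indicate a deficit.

Goods balance = 3932.64 - 4522.65 = -590.01

-590.01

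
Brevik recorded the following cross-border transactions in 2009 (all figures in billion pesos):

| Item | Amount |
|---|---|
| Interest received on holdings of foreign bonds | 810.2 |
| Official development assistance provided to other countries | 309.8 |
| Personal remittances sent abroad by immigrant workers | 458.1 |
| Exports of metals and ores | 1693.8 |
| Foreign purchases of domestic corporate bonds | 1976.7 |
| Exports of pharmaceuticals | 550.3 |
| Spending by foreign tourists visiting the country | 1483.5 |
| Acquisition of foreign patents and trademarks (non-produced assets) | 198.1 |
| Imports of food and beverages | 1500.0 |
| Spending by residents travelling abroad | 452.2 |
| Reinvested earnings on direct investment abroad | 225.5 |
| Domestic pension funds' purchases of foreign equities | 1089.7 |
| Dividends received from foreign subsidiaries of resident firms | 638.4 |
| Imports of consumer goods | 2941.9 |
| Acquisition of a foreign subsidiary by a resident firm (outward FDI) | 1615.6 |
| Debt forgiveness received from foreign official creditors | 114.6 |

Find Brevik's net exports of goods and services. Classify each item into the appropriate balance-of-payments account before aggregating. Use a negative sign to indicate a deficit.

-1166.5

Goods: 1693.8 - 1500.0 + 550.3 - 2941.9 = -2197.8
Services: -452.2 + 1483.5 = 1031.3
Trade balance = -2197.8 + 1031.3 = -1166.5
(Excluded from the trade balance — primary income: interest received on holdings of foreign bonds 810.2, reinvested earnings on direct investment abroad 225.5, dividends received from foreign subsidiaries of resident firms 638.4; secondary income: official development assistance provided to other countries 309.8, personal remittances sent abroad by immigrant workers 458.1; financial account: foreign purchases of domestic corporate bonds 1976.7, domestic pension funds' purchases of foreign equities 1089.7, acquisition of a foreign subsidiary by a resident firm (outward FDI) 1615.6; capital account: acquisition of foreign patents and trademarks (non-produced assets) 198.1, debt forgiveness received from foreign official creditors 114.6.)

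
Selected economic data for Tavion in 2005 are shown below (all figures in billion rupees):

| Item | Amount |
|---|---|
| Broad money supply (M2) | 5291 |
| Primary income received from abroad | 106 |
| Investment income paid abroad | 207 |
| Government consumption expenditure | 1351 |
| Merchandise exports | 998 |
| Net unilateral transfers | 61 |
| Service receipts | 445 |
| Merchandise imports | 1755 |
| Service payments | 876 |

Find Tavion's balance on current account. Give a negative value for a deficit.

-1228

Goods balance = 998 - 1755 = -757
Services balance = 445 - 876 = -431
Trade balance (goods + services) = -757 + (-431) = -1188
Net primary income = 106 - 207 = -101
Net secondary income = 61
Current account = -1188 + (-101) + 61 = -1228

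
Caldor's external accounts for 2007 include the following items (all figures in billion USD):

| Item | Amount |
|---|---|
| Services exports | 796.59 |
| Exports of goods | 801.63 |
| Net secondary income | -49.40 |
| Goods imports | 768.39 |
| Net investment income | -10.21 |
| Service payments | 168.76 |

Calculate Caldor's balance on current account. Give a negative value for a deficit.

Goods balance = 801.63 - 768.39 = 33.24
Services balance = 796.59 - 168.76 = 627.83
Trade balance (goods + services) = 33.24 + 627.83 = 661.07
Net primary income = -10.21
Net secondary income = -49.40
Current account = 661.07 + (-10.21) + (-49.40) = 601.46

601.46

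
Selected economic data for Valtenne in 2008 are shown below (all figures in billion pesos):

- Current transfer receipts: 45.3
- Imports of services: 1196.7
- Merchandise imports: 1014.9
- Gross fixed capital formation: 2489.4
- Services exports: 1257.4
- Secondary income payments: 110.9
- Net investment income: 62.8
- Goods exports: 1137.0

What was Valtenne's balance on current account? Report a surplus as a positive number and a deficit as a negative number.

Goods balance = 1137.0 - 1014.9 = 122.1
Services balance = 1257.4 - 1196.7 = 60.7
Trade balance (goods + services) = 122.1 + 60.7 = 182.8
Net primary income = 62.8
Net secondary income = 45.3 - 110.9 = -65.6
Current account = 182.8 + 62.8 + (-65.6) = 180.0

180.0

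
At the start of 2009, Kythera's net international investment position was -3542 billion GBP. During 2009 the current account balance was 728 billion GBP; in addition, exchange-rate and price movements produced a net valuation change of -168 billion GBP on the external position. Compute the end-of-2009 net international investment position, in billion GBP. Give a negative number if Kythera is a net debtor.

-2982

Change in NIIP = current account + net valuation change = 728 + (-168) = 560
End-of-year NIIP = -3542 + 560 = -2982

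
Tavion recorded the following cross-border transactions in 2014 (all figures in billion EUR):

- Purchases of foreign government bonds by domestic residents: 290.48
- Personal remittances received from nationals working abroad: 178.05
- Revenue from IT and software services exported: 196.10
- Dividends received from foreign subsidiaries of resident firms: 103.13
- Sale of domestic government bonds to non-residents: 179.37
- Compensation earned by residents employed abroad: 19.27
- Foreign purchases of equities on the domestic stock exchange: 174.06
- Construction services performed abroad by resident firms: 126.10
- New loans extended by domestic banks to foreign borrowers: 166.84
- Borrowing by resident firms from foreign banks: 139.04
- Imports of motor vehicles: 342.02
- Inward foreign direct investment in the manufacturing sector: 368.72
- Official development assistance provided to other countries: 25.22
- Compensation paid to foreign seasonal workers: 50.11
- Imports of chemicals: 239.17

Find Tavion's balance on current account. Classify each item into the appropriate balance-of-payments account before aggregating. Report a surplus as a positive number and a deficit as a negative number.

Goods: -342.02 - 239.17 = -581.19
Services: 196.10 + 126.10 = 322.20
Primary income: 19.27 + 103.13 - 50.11 = 72.29
Secondary income: 178.05 - 25.22 = 152.83
Current account = (-581.19) + 322.20 + 72.29 + 152.83 = -33.87
(Excluded from the current account — financial account: purchases of foreign government bonds by domestic residents 290.48, sale of domestic government bonds to non-residents 179.37, foreign purchases of equities on the domestic stock exchange 174.06, new loans extended by domestic banks to foreign borrowers 166.84, borrowing by resident firms from foreign banks 139.04, inward foreign direct investment in the manufacturing sector 368.72.)

-33.87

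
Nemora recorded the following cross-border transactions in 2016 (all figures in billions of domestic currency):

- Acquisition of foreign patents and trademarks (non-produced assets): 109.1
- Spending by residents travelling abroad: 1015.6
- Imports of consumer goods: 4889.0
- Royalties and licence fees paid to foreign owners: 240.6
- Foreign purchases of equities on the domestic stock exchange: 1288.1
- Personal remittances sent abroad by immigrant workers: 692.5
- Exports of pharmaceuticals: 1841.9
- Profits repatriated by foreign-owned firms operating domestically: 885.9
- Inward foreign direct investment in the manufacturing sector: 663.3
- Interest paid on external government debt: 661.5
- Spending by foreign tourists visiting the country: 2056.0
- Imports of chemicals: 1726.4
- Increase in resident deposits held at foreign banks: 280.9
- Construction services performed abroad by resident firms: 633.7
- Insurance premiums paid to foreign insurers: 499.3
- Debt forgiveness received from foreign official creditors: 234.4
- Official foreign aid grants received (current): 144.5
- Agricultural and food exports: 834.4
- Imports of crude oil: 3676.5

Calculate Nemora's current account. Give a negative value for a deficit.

Goods: 1841.9 - 3676.5 - 4889.0 + 834.4 - 1726.4 = -7615.6
Services: -499.3 + 2056.0 - 1015.6 - 240.6 + 633.7 = 934.2
Primary income: -885.9 - 661.5 = -1547.4
Secondary income: -692.5 + 144.5 = -548.0
Current account = (-7615.6) + 934.2 + (-1547.4) + (-548.0) = -8776.8
(Excluded from the current account — capital account: acquisition of foreign patents and trademarks (non-produced assets) 109.1, debt forgiveness received from foreign official creditors 234.4; financial account: foreign purchases of equities on the domestic stock exchange 1288.1, inward foreign direct investment in the manufacturing sector 663.3, increase in resident deposits held at foreign banks 280.9.)

-8776.8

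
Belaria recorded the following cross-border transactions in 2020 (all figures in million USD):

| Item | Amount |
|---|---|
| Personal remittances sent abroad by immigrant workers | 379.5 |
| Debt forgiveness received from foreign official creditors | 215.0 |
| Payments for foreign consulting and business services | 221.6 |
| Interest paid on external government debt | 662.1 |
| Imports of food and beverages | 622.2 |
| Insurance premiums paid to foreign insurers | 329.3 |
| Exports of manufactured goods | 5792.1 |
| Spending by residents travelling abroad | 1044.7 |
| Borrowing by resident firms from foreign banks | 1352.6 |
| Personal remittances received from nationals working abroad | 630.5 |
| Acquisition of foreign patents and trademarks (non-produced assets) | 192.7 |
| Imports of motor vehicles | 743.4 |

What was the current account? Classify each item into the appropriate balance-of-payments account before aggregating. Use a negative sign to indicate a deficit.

Goods: -622.2 + 5792.1 - 743.4 = 4426.5
Services: -329.3 - 221.6 - 1044.7 = -1595.6
Primary income: -662.1
Secondary income: -379.5 + 630.5 = 251.0
Current account = 4426.5 + (-1595.6) + (-662.1) + 251.0 = 2419.8
(Excluded from the current account — capital account: debt forgiveness received from foreign official creditors 215.0, acquisition of foreign patents and trademarks (non-produced assets) 192.7; financial account: borrowing by resident firms from foreign banks 1352.6.)

2419.8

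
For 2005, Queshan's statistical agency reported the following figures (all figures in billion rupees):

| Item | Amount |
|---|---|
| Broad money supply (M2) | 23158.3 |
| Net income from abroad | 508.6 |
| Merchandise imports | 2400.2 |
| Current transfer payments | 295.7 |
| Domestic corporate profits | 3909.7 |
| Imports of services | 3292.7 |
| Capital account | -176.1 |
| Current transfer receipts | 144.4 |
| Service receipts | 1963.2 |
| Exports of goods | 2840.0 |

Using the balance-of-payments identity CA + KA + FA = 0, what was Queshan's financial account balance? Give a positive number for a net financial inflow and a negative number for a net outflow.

Goods balance = 2840.0 - 2400.2 = 439.8
Services balance = 1963.2 - 3292.7 = -1329.5
Trade balance (goods + services) = 439.8 + (-1329.5) = -889.7
Net primary income = 508.6
Net secondary income = 144.4 - 295.7 = -151.3
Current account = -889.7 + 508.6 + (-151.3) = -532.4
Financial account = -(-532.4 + (-176.1)) = 708.5

708.5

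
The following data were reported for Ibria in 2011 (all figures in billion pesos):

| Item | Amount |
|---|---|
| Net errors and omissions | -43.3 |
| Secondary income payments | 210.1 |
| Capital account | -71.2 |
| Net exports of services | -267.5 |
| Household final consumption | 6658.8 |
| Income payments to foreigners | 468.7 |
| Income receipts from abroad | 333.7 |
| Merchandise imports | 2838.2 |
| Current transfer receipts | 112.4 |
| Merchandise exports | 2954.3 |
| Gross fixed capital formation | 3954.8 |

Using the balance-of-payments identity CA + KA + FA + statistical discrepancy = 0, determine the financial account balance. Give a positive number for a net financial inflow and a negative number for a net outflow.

Goods balance = 2954.3 - 2838.2 = 116.1
Services balance = -267.5
Trade balance (goods + services) = 116.1 + (-267.5) = -151.4
Net primary income = 333.7 - 468.7 = -135.0
Net secondary income = 112.4 - 210.1 = -97.7
Current account = -151.4 + (-135.0) + (-97.7) = -384.1
Financial account = -(-384.1 + (-71.2) + (-43.3)) = 498.6

498.6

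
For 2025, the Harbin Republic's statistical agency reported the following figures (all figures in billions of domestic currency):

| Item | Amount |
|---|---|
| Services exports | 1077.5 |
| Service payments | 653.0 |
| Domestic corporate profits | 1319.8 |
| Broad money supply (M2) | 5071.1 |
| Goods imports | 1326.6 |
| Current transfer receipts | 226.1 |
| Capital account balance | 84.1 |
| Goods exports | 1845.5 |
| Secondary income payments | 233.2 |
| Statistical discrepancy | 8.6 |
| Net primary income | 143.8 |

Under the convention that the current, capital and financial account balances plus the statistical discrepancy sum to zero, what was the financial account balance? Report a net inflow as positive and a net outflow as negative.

Goods balance = 1845.5 - 1326.6 = 518.9
Services balance = 1077.5 - 653.0 = 424.5
Trade balance (goods + services) = 518.9 + 424.5 = 943.4
Net primary income = 143.8
Net secondary income = 226.1 - 233.2 = -7.1
Current account = 943.4 + 143.8 + (-7.1) = 1080.1
Financial account = -(1080.1 + 84.1 + 8.6) = -1172.8

-1172.8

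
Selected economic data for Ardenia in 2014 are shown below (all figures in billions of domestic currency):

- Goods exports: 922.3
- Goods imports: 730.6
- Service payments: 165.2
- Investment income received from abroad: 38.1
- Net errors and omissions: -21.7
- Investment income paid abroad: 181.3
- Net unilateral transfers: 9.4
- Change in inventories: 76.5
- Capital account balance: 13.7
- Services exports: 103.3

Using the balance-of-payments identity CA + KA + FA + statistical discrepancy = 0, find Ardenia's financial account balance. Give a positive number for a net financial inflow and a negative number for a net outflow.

12.0

Goods balance = 922.3 - 730.6 = 191.7
Services balance = 103.3 - 165.2 = -61.9
Trade balance (goods + services) = 191.7 + (-61.9) = 129.8
Net primary income = 38.1 - 181.3 = -143.2
Net secondary income = 9.4
Current account = 129.8 + (-143.2) + 9.4 = -4.0
Financial account = -(-4.0 + 13.7 + (-21.7)) = 12.0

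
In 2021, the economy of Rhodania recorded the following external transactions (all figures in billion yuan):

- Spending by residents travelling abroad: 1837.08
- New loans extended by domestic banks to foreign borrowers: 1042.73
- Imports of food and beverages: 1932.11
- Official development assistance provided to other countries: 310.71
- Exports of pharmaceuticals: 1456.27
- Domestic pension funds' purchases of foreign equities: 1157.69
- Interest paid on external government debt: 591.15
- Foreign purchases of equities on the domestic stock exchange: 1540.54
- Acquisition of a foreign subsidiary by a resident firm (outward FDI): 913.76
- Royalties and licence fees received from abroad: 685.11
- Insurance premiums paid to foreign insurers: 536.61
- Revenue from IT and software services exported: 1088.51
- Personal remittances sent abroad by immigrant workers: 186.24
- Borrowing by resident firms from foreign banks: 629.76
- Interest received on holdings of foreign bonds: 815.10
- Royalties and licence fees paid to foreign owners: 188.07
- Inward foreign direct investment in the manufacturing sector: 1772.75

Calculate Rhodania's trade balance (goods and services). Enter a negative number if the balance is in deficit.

Goods: -1932.11 + 1456.27 = -475.84
Services: 685.11 - 1837.08 + 1088.51 - 188.07 - 536.61 = -788.14
Trade balance = -475.84 + (-788.14) = -1263.98
(Excluded from the trade balance — financial account: new loans extended by domestic banks to foreign borrowers 1042.73, domestic pension funds' purchases of foreign equities 1157.69, foreign purchases of equities on the domestic stock exchange 1540.54, acquisition of a foreign subsidiary by a resident firm (outward FDI) 913.76, borrowing by resident firms from foreign banks 629.76, inward foreign direct investment in the manufacturing sector 1772.75; secondary income: official development assistance provided to other countries 310.71, personal remittances sent abroad by immigrant workers 186.24; primary income: interest paid on external government debt 591.15, interest received on holdings of foreign bonds 815.10.)

-1263.98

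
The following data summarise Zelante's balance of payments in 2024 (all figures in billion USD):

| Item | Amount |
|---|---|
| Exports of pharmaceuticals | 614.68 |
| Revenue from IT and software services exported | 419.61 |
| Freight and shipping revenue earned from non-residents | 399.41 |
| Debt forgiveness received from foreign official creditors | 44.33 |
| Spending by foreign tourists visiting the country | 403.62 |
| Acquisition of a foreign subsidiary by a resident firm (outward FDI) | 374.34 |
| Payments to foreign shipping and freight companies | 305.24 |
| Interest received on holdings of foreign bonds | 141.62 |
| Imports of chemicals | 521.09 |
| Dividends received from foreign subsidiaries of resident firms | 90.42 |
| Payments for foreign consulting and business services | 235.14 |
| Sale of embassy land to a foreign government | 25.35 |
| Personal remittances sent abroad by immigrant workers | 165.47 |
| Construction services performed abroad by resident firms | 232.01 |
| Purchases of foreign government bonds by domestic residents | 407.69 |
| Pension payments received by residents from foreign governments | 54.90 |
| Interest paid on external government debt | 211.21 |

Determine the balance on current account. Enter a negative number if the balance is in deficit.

918.12

Goods: -521.09 + 614.68 = 93.59
Services: 232.01 - 305.24 - 235.14 + 419.61 + 399.41 + 403.62 = 914.27
Primary income: 90.42 + 141.62 - 211.21 = 20.83
Secondary income: -165.47 + 54.90 = -110.57
Current account = 93.59 + 914.27 + 20.83 + (-110.57) = 918.12
(Excluded from the current account — capital account: debt forgiveness received from foreign official creditors 44.33, sale of embassy land to a foreign government 25.35; financial account: acquisition of a foreign subsidiary by a resident firm (outward FDI) 374.34, purchases of foreign government bonds by domestic residents 407.69.)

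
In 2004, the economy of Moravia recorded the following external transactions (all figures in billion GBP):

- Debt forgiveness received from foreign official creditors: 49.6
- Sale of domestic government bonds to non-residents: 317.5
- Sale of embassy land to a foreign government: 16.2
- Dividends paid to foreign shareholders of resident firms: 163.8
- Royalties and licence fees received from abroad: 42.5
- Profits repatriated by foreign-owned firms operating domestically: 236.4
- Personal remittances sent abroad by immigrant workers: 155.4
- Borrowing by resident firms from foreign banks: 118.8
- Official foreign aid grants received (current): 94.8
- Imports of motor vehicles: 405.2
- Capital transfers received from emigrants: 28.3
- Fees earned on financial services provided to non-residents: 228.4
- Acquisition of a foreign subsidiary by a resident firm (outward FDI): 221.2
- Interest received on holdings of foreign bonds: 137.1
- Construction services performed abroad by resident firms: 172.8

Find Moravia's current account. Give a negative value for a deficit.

Goods: -405.2
Services: 228.4 + 42.5 + 172.8 = 443.7
Primary income: -163.8 + 137.1 - 236.4 = -263.1
Secondary income: 94.8 - 155.4 = -60.6
Current account = (-405.2) + 443.7 + (-263.1) + (-60.6) = -285.2
(Excluded from the current account — capital account: debt forgiveness received from foreign official creditors 49.6, sale of embassy land to a foreign government 16.2, capital transfers received from emigrants 28.3; financial account: sale of domestic government bonds to non-residents 317.5, borrowing by resident firms from foreign banks 118.8, acquisition of a foreign subsidiary by a resident firm (outward FDI) 221.2.)

-285.2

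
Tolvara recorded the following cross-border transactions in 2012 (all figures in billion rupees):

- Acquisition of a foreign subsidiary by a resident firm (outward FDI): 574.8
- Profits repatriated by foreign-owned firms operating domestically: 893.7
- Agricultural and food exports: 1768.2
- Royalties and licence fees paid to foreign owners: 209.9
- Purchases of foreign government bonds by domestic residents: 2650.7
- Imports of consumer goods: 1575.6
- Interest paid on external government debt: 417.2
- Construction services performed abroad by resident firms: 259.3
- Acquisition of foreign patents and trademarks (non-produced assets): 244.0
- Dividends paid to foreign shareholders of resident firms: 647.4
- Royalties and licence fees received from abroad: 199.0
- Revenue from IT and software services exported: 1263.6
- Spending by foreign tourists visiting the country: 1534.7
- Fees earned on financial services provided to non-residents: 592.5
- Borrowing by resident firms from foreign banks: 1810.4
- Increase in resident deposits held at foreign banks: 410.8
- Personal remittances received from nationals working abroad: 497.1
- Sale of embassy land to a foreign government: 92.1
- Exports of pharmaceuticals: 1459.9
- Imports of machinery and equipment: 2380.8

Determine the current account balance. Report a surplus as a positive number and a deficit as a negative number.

1449.7

Goods: -1575.6 + 1459.9 - 2380.8 + 1768.2 = -728.3
Services: -209.9 + 1263.6 + 1534.7 + 592.5 + 259.3 + 199.0 = 3639.2
Primary income: -417.2 - 893.7 - 647.4 = -1958.3
Secondary income: 497.1
Current account = (-728.3) + 3639.2 + (-1958.3) + 497.1 = 1449.7
(Excluded from the current account — financial account: acquisition of a foreign subsidiary by a resident firm (outward FDI) 574.8, purchases of foreign government bonds by domestic residents 2650.7, borrowing by resident firms from foreign banks 1810.4, increase in resident deposits held at foreign banks 410.8; capital account: acquisition of foreign patents and trademarks (non-produced assets) 244.0, sale of embassy land to a foreign government 92.1.)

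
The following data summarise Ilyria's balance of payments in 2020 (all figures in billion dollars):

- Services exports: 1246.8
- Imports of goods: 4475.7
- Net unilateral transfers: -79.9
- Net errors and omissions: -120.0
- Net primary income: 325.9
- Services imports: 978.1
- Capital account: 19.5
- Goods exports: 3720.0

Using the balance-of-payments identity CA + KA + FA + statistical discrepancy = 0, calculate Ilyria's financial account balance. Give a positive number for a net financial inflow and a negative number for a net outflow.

341.5

Goods balance = 3720.0 - 4475.7 = -755.7
Services balance = 1246.8 - 978.1 = 268.7
Trade balance (goods + services) = -755.7 + 268.7 = -487.0
Net primary income = 325.9
Net secondary income = -79.9
Current account = -487.0 + 325.9 + (-79.9) = -241.0
Financial account = -(-241.0 + 19.5 + (-120.0)) = 341.5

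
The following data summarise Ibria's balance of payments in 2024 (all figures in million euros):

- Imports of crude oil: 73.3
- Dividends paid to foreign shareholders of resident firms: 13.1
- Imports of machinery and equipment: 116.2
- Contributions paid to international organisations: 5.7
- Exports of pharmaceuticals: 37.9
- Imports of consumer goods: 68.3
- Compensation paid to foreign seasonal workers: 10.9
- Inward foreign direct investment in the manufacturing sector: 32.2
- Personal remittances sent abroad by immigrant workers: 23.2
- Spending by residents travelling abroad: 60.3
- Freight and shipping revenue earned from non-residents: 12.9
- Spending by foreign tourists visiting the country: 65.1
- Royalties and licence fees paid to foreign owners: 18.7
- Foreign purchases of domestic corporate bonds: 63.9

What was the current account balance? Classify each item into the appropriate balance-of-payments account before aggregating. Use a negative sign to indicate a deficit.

-273.8

Goods: -73.3 - 116.2 + 37.9 - 68.3 = -219.9
Services: -60.3 + 65.1 - 18.7 + 12.9 = -1.0
Primary income: -13.1 - 10.9 = -24.0
Secondary income: -23.2 - 5.7 = -28.9
Current account = (-219.9) + (-1.0) + (-24.0) + (-28.9) = -273.8
(Excluded from the current account — financial account: inward foreign direct investment in the manufacturing sector 32.2, foreign purchases of domestic corporate bonds 63.9.)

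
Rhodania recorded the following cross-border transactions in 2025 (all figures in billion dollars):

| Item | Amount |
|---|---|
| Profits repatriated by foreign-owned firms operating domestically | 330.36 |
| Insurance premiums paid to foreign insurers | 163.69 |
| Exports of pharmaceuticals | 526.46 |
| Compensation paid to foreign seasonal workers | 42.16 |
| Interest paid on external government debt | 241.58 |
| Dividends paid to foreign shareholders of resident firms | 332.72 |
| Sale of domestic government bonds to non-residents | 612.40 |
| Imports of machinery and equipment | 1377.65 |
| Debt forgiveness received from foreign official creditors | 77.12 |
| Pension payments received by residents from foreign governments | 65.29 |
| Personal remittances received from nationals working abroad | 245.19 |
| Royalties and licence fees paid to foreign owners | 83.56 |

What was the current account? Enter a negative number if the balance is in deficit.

Goods: 526.46 - 1377.65 = -851.19
Services: -163.69 - 83.56 = -247.25
Primary income: -42.16 - 332.72 - 330.36 - 241.58 = -946.82
Secondary income: 245.19 + 65.29 = 310.48
Current account = (-851.19) + (-247.25) + (-946.82) + 310.48 = -1734.78
(Excluded from the current account — financial account: sale of domestic government bonds to non-residents 612.40; capital account: debt forgiveness received from foreign official creditors 77.12.)

-1734.78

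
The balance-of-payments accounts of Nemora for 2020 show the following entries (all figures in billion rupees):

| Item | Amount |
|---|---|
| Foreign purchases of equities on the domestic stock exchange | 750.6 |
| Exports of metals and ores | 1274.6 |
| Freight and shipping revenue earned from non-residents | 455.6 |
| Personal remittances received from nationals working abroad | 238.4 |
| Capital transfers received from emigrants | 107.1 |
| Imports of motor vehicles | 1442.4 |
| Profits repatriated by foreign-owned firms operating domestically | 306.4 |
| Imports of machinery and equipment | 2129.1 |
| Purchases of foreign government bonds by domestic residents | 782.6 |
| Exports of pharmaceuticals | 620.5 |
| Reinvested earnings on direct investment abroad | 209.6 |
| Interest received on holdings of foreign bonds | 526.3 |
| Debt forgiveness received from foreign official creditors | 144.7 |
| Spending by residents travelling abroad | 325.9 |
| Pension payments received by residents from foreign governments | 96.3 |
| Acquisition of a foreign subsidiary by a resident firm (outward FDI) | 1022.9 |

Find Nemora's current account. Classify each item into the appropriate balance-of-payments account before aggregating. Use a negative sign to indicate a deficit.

Goods: 1274.6 + 620.5 - 1442.4 - 2129.1 = -1676.4
Services: 455.6 - 325.9 = 129.7
Primary income: 526.3 - 306.4 + 209.6 = 429.5
Secondary income: 96.3 + 238.4 = 334.7
Current account = (-1676.4) + 129.7 + 429.5 + 334.7 = -782.5
(Excluded from the current account — financial account: foreign purchases of equities on the domestic stock exchange 750.6, purchases of foreign government bonds by domestic residents 782.6, acquisition of a foreign subsidiary by a resident firm (outward FDI) 1022.9; capital account: capital transfers received from emigrants 107.1, debt forgiveness received from foreign official creditors 144.7.)

-782.5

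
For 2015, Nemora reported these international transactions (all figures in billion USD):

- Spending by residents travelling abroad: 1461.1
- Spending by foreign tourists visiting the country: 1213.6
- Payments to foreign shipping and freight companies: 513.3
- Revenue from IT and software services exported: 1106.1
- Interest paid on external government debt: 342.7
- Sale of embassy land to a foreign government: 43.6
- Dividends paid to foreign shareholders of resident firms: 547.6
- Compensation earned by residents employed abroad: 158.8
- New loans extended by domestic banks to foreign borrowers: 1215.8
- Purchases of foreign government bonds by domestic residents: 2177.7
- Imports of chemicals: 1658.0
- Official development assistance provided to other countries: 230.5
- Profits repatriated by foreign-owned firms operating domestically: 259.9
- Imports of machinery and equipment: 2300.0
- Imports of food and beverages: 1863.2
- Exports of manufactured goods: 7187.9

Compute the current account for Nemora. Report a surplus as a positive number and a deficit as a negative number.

Goods: -1658.0 - 1863.2 - 2300.0 + 7187.9 = 1366.7
Services: -513.3 + 1106.1 - 1461.1 + 1213.6 = 345.3
Primary income: -547.6 - 259.9 - 342.7 + 158.8 = -991.4
Secondary income: -230.5
Current account = 1366.7 + 345.3 + (-991.4) + (-230.5) = 490.1
(Excluded from the current account — capital account: sale of embassy land to a foreign government 43.6; financial account: new loans extended by domestic banks to foreign borrowers 1215.8, purchases of foreign government bonds by domestic residents 2177.7.)

490.1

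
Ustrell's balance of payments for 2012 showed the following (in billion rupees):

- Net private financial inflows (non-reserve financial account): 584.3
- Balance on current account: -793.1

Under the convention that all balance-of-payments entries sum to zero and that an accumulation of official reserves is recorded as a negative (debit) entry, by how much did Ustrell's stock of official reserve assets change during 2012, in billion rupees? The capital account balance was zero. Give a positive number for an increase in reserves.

-208.8

Official reserve transactions balance = -((-793.1) + 584.3) = 208.8
An accumulation of reserves is recorded as a debit (negative entry), so the change in the stock of reserves is the negative of that balance.
Change in official reserves = -(208.8) = -208.8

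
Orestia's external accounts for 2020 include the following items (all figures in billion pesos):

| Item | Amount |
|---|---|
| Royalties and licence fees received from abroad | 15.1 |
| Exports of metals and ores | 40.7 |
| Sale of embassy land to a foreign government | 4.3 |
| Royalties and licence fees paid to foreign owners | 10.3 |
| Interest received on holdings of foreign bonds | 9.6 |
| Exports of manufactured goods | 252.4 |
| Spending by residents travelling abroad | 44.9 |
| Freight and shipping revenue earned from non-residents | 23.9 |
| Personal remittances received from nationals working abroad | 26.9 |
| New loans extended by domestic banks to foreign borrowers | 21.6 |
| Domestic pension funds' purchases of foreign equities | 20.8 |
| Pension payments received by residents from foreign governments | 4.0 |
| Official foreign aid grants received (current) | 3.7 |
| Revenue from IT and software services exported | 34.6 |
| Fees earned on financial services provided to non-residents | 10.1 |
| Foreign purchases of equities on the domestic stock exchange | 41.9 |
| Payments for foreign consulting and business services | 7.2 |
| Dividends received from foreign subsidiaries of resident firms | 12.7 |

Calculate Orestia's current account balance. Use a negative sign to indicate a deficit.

371.3

Goods: 40.7 + 252.4 = 293.1
Services: 15.1 - 44.9 + 23.9 - 7.2 + 10.1 + 34.6 - 10.3 = 21.3
Primary income: 12.7 + 9.6 = 22.3
Secondary income: 3.7 + 26.9 + 4.0 = 34.6
Current account = 293.1 + 21.3 + 22.3 + 34.6 = 371.3
(Excluded from the current account — capital account: sale of embassy land to a foreign government 4.3; financial account: new loans extended by domestic banks to foreign borrowers 21.6, domestic pension funds' purchases of foreign equities 20.8, foreign purchases of equities on the domestic stock exchange 41.9.)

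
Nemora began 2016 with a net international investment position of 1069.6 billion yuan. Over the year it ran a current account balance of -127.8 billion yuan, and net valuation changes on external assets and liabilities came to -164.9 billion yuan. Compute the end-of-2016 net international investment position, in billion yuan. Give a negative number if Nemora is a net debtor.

Change in NIIP = current account + net valuation change = -127.8 + (-164.9) = -292.7
End-of-year NIIP = 1069.6 + (-292.7) = 776.9

776.9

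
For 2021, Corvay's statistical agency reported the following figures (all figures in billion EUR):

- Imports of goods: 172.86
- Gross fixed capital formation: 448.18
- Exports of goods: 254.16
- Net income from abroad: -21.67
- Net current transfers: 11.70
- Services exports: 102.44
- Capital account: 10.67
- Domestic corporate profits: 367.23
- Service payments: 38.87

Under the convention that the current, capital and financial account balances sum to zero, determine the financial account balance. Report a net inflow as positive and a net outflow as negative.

Goods balance = 254.16 - 172.86 = 81.30
Services balance = 102.44 - 38.87 = 63.57
Trade balance (goods + services) = 81.30 + 63.57 = 144.87
Net primary income = -21.67
Net secondary income = 11.70
Current account = 144.87 + (-21.67) + 11.70 = 134.90
Financial account = -(134.90 + 10.67) = -145.57

-145.57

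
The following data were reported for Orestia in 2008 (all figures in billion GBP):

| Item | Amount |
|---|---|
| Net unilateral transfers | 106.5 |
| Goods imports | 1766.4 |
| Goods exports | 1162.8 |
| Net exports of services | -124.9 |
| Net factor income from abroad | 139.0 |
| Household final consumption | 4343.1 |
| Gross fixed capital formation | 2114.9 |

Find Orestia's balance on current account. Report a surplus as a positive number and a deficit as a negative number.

-483.0

Goods balance = 1162.8 - 1766.4 = -603.6
Services balance = -124.9
Trade balance (goods + services) = -603.6 + (-124.9) = -728.5
Net primary income = 139.0
Net secondary income = 106.5
Current account = -728.5 + 139.0 + 106.5 = -483.0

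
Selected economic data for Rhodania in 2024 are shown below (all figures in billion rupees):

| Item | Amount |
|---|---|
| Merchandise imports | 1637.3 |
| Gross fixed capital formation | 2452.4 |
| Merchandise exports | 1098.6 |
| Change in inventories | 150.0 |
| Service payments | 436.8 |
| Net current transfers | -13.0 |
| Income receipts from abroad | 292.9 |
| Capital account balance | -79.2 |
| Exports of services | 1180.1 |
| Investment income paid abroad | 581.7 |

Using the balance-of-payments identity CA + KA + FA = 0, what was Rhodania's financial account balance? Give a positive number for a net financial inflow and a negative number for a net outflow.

176.4

Goods balance = 1098.6 - 1637.3 = -538.7
Services balance = 1180.1 - 436.8 = 743.3
Trade balance (goods + services) = -538.7 + 743.3 = 204.6
Net primary income = 292.9 - 581.7 = -288.8
Net secondary income = -13.0
Current account = 204.6 + (-288.8) + (-13.0) = -97.2
Financial account = -(-97.2 + (-79.2)) = 176.4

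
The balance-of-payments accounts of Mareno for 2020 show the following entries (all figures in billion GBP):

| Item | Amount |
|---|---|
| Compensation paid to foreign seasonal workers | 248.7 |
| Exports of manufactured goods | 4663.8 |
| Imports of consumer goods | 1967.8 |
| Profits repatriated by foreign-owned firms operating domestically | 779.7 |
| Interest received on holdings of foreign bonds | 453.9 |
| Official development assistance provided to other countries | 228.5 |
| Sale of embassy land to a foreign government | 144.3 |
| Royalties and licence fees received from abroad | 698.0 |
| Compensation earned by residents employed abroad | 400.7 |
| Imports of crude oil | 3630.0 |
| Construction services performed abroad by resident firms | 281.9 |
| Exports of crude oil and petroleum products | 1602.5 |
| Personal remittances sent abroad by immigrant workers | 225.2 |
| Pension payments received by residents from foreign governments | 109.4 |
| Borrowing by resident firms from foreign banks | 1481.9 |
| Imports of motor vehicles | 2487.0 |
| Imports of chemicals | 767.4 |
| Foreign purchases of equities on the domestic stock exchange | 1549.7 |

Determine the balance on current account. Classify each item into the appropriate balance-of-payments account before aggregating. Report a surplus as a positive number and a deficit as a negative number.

Goods: 1602.5 - 3630.0 - 767.4 - 2487.0 - 1967.8 + 4663.8 = -2585.9
Services: 281.9 + 698.0 = 979.9
Primary income: 453.9 + 400.7 - 248.7 - 779.7 = -173.8
Secondary income: -225.2 + 109.4 - 228.5 = -344.3
Current account = (-2585.9) + 979.9 + (-173.8) + (-344.3) = -2124.1
(Excluded from the current account — capital account: sale of embassy land to a foreign government 144.3; financial account: borrowing by resident firms from foreign banks 1481.9, foreign purchases of equities on the domestic stock exchange 1549.7.)

-2124.1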